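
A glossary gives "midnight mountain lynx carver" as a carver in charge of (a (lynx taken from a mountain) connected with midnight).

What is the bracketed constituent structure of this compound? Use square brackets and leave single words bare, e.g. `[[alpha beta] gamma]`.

[[midnight [mountain lynx]] carver]

Overall it is a kind of carver; the modifier is "midnight mountain lynx".
Within "midnight mountain lynx", the head is "lynx" (specifically "mountain lynx") and the modifier is "midnight".
Within "mountain lynx", the head is "lynx" and the modifier is "mountain".
Putting it together: [[midnight [mountain lynx]] carver].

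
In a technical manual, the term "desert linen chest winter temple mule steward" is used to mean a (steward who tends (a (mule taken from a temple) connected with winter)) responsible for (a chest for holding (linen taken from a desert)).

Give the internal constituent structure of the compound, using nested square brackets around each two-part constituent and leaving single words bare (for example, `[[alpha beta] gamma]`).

[[[desert linen] chest] [[winter [temple mule]] steward]]

Overall it is a kind of steward (specifically "winter temple mule steward"); the modifier is "desert linen chest".
Inside "desert linen chest": head "chest", modifier "desert linen".
Inside "desert linen": head "linen", modifier "desert".
Inside "winter temple mule steward": head "steward", modifier "winter temple mule".
Inside "winter temple mule": head "mule" (specifically "temple mule"), modifier "winter".
Inside "temple mule": head "mule", modifier "temple".
So the structure is [[[desert linen] chest] [[winter [temple mule]] steward]].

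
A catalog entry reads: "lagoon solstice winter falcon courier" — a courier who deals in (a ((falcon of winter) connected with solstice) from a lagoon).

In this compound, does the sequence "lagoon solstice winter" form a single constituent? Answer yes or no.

no

The top-level split is [lagoon solstice winter falcon] [courier]; the full structure is [[lagoon [solstice [winter falcon]]] courier].
"lagoon solstice winter" straddles a constituent boundary, so it is not a single unit.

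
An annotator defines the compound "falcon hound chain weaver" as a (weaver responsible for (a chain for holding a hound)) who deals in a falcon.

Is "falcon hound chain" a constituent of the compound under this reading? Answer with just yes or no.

no

The top-level split is [falcon] [hound chain weaver]; the full structure is [falcon [[hound chain] weaver]].
"falcon hound chain" straddles a constituent boundary, so it is not a single unit.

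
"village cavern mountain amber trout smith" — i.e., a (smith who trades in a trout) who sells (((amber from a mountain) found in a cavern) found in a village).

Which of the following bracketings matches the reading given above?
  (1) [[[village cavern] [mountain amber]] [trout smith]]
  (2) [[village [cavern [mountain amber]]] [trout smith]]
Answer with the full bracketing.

The paraphrase's head is the "smith" part ("trout smith"); its modifier is "village cavern mountain amber".
That top-level split, carried through the inner groups, gives [[village [cavern [mountain amber]]] [trout smith]].

[[village [cavern [mountain amber]]] [trout smith]]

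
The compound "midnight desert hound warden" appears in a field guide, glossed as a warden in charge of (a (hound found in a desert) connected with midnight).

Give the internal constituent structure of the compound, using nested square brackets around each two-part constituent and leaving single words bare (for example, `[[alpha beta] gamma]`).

At the top level: head "warden"; modifier "midnight desert hound".
"midnight desert hound" → head "hound" (specifically "desert hound"), modifier "midnight".
"desert hound" → head "hound", modifier "desert".
Putting it together: [[midnight [desert hound]] warden].

[[midnight [desert hound]] warden]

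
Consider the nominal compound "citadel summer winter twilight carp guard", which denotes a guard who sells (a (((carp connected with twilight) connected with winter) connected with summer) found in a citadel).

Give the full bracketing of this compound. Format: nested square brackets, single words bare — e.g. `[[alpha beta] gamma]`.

The outermost head in the paraphrase is "guard", modified by "citadel summer winter twilight carp".
Inside "citadel summer winter twilight carp": head "carp" (specifically "summer winter twilight carp"), modifier "citadel".
Inside "summer winter twilight carp": head "carp" (specifically "winter twilight carp"), modifier "summer".
Inside "winter twilight carp": head "carp" (specifically "twilight carp"), modifier "winter".
Inside "twilight carp": head "carp", modifier "twilight".
So the structure is [[citadel [summer [winter [twilight carp]]]] guard].

[[citadel [summer [winter [twilight carp]]]] guard]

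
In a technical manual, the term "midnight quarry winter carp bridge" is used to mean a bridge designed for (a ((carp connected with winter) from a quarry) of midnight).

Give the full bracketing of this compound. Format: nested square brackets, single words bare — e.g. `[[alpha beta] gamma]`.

At the top level: head "bridge"; modifier "midnight quarry winter carp".
"midnight quarry winter carp" → head "carp" (specifically "quarry winter carp"), modifier "midnight".
"quarry winter carp" → head "carp" (specifically "winter carp"), modifier "quarry".
"winter carp" → head "carp", modifier "winter".
So the structure is [[midnight [quarry [winter carp]]] bridge].

[[midnight [quarry [winter carp]]] bridge]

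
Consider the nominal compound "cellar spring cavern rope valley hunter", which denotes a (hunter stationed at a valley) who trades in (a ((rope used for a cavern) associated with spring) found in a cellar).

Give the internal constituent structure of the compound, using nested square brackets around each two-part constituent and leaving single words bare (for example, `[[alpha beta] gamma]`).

The outermost head in the paraphrase is "hunter" (specifically "valley hunter"), modified by "cellar spring cavern rope".
Within "cellar spring cavern rope", the head is "rope" (specifically "spring cavern rope") and the modifier is "cellar".
Within "spring cavern rope", the head is "rope" (specifically "cavern rope") and the modifier is "spring".
Within "cavern rope", the head is "rope" and the modifier is "cavern".
Within "valley hunter", the head is "hunter" and the modifier is "valley".
So the structure is [[cellar [spring [cavern rope]]] [valley hunter]].

[[cellar [spring [cavern rope]]] [valley hunter]]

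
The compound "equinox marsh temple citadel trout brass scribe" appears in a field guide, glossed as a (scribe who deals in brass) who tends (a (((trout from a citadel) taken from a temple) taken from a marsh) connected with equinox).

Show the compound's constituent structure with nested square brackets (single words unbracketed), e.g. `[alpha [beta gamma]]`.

At the top level: head "scribe" (specifically "brass scribe"); modifier "equinox marsh temple citadel trout".
"equinox marsh temple citadel trout" → head "trout" (specifically "marsh temple citadel trout"), modifier "equinox".
"marsh temple citadel trout" → head "trout" (specifically "temple citadel trout"), modifier "marsh".
"temple citadel trout" → head "trout" (specifically "citadel trout"), modifier "temple".
"citadel trout" → head "trout", modifier "citadel".
"brass scribe" → head "scribe", modifier "brass".
Putting it together: [[equinox [marsh [temple [citadel trout]]]] [brass scribe]].

[[equinox [marsh [temple [citadel trout]]]] [brass scribe]]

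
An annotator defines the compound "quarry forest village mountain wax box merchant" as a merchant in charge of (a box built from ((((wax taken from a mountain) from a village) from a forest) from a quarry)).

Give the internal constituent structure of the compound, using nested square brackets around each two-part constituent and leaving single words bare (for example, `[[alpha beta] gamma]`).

Whole compound: head "merchant", modifier "quarry forest village mountain wax box".
Inside "quarry forest village mountain wax box": head "box", modifier "quarry forest village mountain wax".
Inside "quarry forest village mountain wax": head "wax" (specifically "forest village mountain wax"), modifier "quarry".
Inside "forest village mountain wax": head "wax" (specifically "village mountain wax"), modifier "forest".
Inside "village mountain wax": head "wax" (specifically "mountain wax"), modifier "village".
Inside "mountain wax": head "wax", modifier "mountain".
So the structure is [[[quarry [forest [village [mountain wax]]]] box] merchant].

[[[quarry [forest [village [mountain wax]]]] box] merchant]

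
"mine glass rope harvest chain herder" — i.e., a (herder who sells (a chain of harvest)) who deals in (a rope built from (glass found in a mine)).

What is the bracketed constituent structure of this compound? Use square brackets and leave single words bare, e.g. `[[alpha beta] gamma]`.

Overall it is a kind of herder (specifically "harvest chain herder"); the modifier is "mine glass rope".
Within "mine glass rope", the head is "rope" and the modifier is "mine glass".
Within "mine glass", the head is "glass" and the modifier is "mine".
Within "harvest chain herder", the head is "herder" and the modifier is "harvest chain".
Within "harvest chain", the head is "chain" and the modifier is "harvest".
So the structure is [[[mine glass] rope] [[harvest chain] herder]].

[[[mine glass] rope] [[harvest chain] herder]]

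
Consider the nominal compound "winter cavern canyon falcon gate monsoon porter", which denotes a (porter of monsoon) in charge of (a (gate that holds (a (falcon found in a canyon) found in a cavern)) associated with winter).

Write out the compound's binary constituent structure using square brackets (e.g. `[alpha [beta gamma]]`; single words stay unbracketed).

[[winter [[cavern [canyon falcon]] gate]] [monsoon porter]]

The outermost head in the paraphrase is "porter" (specifically "monsoon porter"), modified by "winter cavern canyon falcon gate".
Inside "winter cavern canyon falcon gate": head "gate" (specifically "cavern canyon falcon gate"), modifier "winter".
Inside "cavern canyon falcon gate": head "gate", modifier "cavern canyon falcon".
Inside "cavern canyon falcon": head "falcon" (specifically "canyon falcon"), modifier "cavern".
Inside "canyon falcon": head "falcon", modifier "canyon".
Inside "monsoon porter": head "porter", modifier "monsoon".
So the structure is [[winter [[cavern [canyon falcon]] gate]] [monsoon porter]].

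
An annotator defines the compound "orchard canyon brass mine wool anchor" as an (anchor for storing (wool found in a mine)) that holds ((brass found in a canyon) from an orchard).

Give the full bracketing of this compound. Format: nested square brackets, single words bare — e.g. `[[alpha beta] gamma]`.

Overall it is a kind of anchor (specifically "mine wool anchor"); the modifier is "orchard canyon brass".
"orchard canyon brass" → head "brass" (specifically "canyon brass"), modifier "orchard".
"canyon brass" → head "brass", modifier "canyon".
"mine wool anchor" → head "anchor", modifier "mine wool".
"mine wool" → head "wool", modifier "mine".
So the structure is [[orchard [canyon brass]] [[mine wool] anchor]].

[[orchard [canyon brass]] [[mine wool] anchor]]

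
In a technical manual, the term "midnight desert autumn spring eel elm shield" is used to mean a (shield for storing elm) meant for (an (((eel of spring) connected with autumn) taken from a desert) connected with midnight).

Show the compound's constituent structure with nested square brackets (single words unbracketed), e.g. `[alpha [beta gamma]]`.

At the top level: head "shield" (specifically "elm shield"); modifier "midnight desert autumn spring eel".
Inside "midnight desert autumn spring eel": head "eel" (specifically "desert autumn spring eel"), modifier "midnight".
Inside "desert autumn spring eel": head "eel" (specifically "autumn spring eel"), modifier "desert".
Inside "autumn spring eel": head "eel" (specifically "spring eel"), modifier "autumn".
Inside "spring eel": head "eel", modifier "spring".
Inside "elm shield": head "shield", modifier "elm".
Assembled: [[midnight [desert [autumn [spring eel]]]] [elm shield]].

[[midnight [desert [autumn [spring eel]]]] [elm shield]]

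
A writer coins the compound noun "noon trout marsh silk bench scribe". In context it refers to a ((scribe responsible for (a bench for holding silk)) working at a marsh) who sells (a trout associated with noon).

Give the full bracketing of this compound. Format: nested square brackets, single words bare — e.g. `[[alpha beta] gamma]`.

Whole compound: head "scribe" (specifically "marsh silk bench scribe"), modifier "noon trout".
Inside "noon trout": head "trout", modifier "noon".
Inside "marsh silk bench scribe": head "scribe" (specifically "silk bench scribe"), modifier "marsh".
Inside "silk bench scribe": head "scribe", modifier "silk bench".
Inside "silk bench": head "bench", modifier "silk".
Putting it together: [[noon trout] [marsh [[silk bench] scribe]]].

[[noon trout] [marsh [[silk bench] scribe]]]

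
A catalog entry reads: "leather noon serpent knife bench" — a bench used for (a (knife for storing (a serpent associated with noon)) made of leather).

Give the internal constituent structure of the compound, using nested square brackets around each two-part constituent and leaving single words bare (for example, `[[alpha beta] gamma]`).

[[leather [[noon serpent] knife]] bench]

The outermost head in the paraphrase is "bench", modified by "leather noon serpent knife".
Inside "leather noon serpent knife": head "knife" (specifically "noon serpent knife"), modifier "leather".
Inside "noon serpent knife": head "knife", modifier "noon serpent".
Inside "noon serpent": head "serpent", modifier "noon".
Putting it together: [[leather [[noon serpent] knife]] bench].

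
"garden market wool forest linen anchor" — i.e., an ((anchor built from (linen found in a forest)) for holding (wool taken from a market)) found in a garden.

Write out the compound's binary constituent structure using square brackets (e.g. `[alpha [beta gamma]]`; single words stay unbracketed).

The outermost head in the paraphrase is "anchor" (specifically "market wool forest linen anchor"), modified by "garden".
"market wool forest linen anchor" → head "anchor" (specifically "forest linen anchor"), modifier "market wool".
"market wool" → head "wool", modifier "market".
"forest linen anchor" → head "anchor", modifier "forest linen".
"forest linen" → head "linen", modifier "forest".
So the structure is [garden [[market wool] [[forest linen] anchor]]].

[garden [[market wool] [[forest linen] anchor]]]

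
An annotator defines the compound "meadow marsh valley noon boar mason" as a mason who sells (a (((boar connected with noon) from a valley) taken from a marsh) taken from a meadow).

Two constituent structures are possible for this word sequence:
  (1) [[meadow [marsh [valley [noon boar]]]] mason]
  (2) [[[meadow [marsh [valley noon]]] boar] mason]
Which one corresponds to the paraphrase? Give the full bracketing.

[[meadow [marsh [valley [noon boar]]]] mason]

The paraphrase's head is the "mason" part ("mason"); its modifier is "meadow marsh valley noon boar".
That top-level split, carried through the inner groups, gives [[meadow [marsh [valley [noon boar]]]] mason].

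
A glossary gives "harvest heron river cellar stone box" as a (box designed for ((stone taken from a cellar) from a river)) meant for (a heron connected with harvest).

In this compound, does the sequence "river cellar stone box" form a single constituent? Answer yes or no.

The paraphrase groups the words so that "river cellar stone box" is one unit: it corresponds to a single parenthesized sub-phrase.
The full structure is [[harvest heron] [[river [cellar stone]] box]], in which [river cellar stone box] is a constituent.

yes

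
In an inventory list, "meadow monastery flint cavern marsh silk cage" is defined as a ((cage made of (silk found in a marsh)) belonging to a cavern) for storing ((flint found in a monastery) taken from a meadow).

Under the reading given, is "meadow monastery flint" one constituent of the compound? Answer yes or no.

The paraphrase groups the words so that "meadow monastery flint" is one unit: it corresponds to a single parenthesized sub-phrase.
The full structure is [[meadow [monastery flint]] [cavern [[marsh silk] cage]]], in which [meadow monastery flint] is a constituent.

yes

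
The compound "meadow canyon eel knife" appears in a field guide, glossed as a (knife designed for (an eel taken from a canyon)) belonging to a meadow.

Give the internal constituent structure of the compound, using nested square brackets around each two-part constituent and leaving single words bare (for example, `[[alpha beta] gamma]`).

[meadow [[canyon eel] knife]]

Overall it is a kind of knife (specifically "canyon eel knife"); the modifier is "meadow".
Inside "canyon eel knife": head "knife", modifier "canyon eel".
Inside "canyon eel": head "eel", modifier "canyon".
Putting it together: [meadow [[canyon eel] knife]].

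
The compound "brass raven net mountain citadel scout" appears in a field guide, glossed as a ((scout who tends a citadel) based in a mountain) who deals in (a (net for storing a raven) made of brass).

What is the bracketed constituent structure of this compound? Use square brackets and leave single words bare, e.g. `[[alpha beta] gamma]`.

The outermost head in the paraphrase is "scout" (specifically "mountain citadel scout"), modified by "brass raven net".
"brass raven net" → head "net" (specifically "raven net"), modifier "brass".
"raven net" → head "net", modifier "raven".
"mountain citadel scout" → head "scout" (specifically "citadel scout"), modifier "mountain".
"citadel scout" → head "scout", modifier "citadel".
Putting it together: [[brass [raven net]] [mountain [citadel scout]]].

[[brass [raven net]] [mountain [citadel scout]]]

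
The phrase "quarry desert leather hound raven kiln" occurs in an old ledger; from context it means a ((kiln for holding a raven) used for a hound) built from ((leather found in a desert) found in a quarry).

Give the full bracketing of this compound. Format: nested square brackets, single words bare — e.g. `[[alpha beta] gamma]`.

[[quarry [desert leather]] [hound [raven kiln]]]

Whole compound: head "kiln" (specifically "hound raven kiln"), modifier "quarry desert leather".
Inside "quarry desert leather": head "leather" (specifically "desert leather"), modifier "quarry".
Inside "desert leather": head "leather", modifier "desert".
Inside "hound raven kiln": head "kiln" (specifically "raven kiln"), modifier "hound".
Inside "raven kiln": head "kiln", modifier "raven".
So the structure is [[quarry [desert leather]] [hound [raven kiln]]].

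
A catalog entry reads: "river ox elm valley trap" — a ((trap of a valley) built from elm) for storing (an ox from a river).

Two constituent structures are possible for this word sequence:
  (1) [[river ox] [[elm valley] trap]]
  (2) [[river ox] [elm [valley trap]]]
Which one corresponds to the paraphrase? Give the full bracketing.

The paraphrase's head is the "trap" part ("elm valley trap"); its modifier is "river ox".
That top-level split, carried through the inner groups, gives [[river ox] [elm [valley trap]]].

[[river ox] [elm [valley trap]]]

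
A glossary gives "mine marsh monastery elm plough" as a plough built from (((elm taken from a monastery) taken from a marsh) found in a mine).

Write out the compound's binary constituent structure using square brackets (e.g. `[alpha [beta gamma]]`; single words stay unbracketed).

[[mine [marsh [monastery elm]]] plough]

Whole compound: head "plough", modifier "mine marsh monastery elm".
Inside "mine marsh monastery elm": head "elm" (specifically "marsh monastery elm"), modifier "mine".
Inside "marsh monastery elm": head "elm" (specifically "monastery elm"), modifier "marsh".
Inside "monastery elm": head "elm", modifier "monastery".
So the structure is [[mine [marsh [monastery elm]]] plough].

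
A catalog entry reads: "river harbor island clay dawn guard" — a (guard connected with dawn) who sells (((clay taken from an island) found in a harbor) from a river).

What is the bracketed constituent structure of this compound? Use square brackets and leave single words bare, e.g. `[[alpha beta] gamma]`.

Overall it is a kind of guard (specifically "dawn guard"); the modifier is "river harbor island clay".
Inside "river harbor island clay": head "clay" (specifically "harbor island clay"), modifier "river".
Inside "harbor island clay": head "clay" (specifically "island clay"), modifier "harbor".
Inside "island clay": head "clay", modifier "island".
Inside "dawn guard": head "guard", modifier "dawn".
Assembled: [[river [harbor [island clay]]] [dawn guard]].

[[river [harbor [island clay]]] [dawn guard]]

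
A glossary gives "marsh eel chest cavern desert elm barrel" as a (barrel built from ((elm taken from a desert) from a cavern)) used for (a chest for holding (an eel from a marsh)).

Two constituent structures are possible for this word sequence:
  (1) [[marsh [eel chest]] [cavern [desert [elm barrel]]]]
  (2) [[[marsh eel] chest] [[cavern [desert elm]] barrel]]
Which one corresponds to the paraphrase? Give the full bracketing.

[[[marsh eel] chest] [[cavern [desert elm]] barrel]]

The paraphrase's head is the "barrel" part ("cavern desert elm barrel"); its modifier is "marsh eel chest".
That top-level split, carried through the inner groups, gives [[[marsh eel] chest] [[cavern [desert elm]] barrel]].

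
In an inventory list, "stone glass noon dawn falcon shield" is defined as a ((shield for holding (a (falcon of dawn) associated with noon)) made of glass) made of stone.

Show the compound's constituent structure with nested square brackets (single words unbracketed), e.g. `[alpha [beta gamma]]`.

Overall it is a kind of shield (specifically "glass noon dawn falcon shield"); the modifier is "stone".
Within "glass noon dawn falcon shield", the head is "shield" (specifically "noon dawn falcon shield") and the modifier is "glass".
Within "noon dawn falcon shield", the head is "shield" and the modifier is "noon dawn falcon".
Within "noon dawn falcon", the head is "falcon" (specifically "dawn falcon") and the modifier is "noon".
Within "dawn falcon", the head is "falcon" and the modifier is "dawn".
Putting it together: [stone [glass [[noon [dawn falcon]] shield]]].

[stone [glass [[noon [dawn falcon]] shield]]]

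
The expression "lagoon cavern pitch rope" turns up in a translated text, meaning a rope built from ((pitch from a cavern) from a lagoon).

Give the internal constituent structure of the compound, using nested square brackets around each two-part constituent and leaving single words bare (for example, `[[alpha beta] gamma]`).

The outermost head in the paraphrase is "rope", modified by "lagoon cavern pitch".
Inside "lagoon cavern pitch": head "pitch" (specifically "cavern pitch"), modifier "lagoon".
Inside "cavern pitch": head "pitch", modifier "cavern".
So the structure is [[lagoon [cavern pitch]] rope].

[[lagoon [cavern pitch]] rope]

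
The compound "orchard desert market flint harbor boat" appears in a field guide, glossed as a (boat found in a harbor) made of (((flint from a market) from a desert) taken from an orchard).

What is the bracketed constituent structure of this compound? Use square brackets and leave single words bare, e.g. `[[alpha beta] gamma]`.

At the top level: head "boat" (specifically "harbor boat"); modifier "orchard desert market flint".
Within "orchard desert market flint", the head is "flint" (specifically "desert market flint") and the modifier is "orchard".
Within "desert market flint", the head is "flint" (specifically "market flint") and the modifier is "desert".
Within "market flint", the head is "flint" and the modifier is "market".
Within "harbor boat", the head is "boat" and the modifier is "harbor".
So the structure is [[orchard [desert [market flint]]] [harbor boat]].

[[orchard [desert [market flint]]] [harbor boat]]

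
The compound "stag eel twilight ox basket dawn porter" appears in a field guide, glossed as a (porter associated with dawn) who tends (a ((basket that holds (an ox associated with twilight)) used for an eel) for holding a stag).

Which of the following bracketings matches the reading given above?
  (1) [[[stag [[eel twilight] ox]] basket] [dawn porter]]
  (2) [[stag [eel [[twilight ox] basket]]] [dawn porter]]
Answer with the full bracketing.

[[stag [eel [[twilight ox] basket]]] [dawn porter]]

The paraphrase's head is the "porter" part ("dawn porter"); its modifier is "stag eel twilight ox basket".
That top-level split, carried through the inner groups, gives [[stag [eel [[twilight ox] basket]]] [dawn porter]].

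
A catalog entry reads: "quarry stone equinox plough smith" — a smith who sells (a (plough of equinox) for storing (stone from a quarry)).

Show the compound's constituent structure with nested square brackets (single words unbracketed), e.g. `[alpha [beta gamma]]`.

The outermost head in the paraphrase is "smith", modified by "quarry stone equinox plough".
"quarry stone equinox plough" → head "plough" (specifically "equinox plough"), modifier "quarry stone".
"quarry stone" → head "stone", modifier "quarry".
"equinox plough" → head "plough", modifier "equinox".
So the structure is [[[quarry stone] [equinox plough]] smith].

[[[quarry stone] [equinox plough]] smith]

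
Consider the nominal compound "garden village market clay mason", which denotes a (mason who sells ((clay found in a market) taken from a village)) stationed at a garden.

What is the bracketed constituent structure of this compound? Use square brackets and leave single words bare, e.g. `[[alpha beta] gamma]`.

[garden [[village [market clay]] mason]]

Overall it is a kind of mason (specifically "village market clay mason"); the modifier is "garden".
Within "village market clay mason", the head is "mason" and the modifier is "village market clay".
Within "village market clay", the head is "clay" (specifically "market clay") and the modifier is "village".
Within "market clay", the head is "clay" and the modifier is "market".
Assembled: [garden [[village [market clay]] mason]].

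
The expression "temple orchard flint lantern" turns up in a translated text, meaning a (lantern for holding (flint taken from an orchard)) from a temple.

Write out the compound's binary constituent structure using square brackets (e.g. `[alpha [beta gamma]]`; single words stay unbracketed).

[temple [[orchard flint] lantern]]

Overall it is a kind of lantern (specifically "orchard flint lantern"); the modifier is "temple".
Inside "orchard flint lantern": head "lantern", modifier "orchard flint".
Inside "orchard flint": head "flint", modifier "orchard".
So the structure is [temple [[orchard flint] lantern]].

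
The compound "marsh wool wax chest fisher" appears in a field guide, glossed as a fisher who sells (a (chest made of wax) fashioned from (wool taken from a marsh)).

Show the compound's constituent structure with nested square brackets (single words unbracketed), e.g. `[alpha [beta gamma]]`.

Overall it is a kind of fisher; the modifier is "marsh wool wax chest".
"marsh wool wax chest" → head "chest" (specifically "wax chest"), modifier "marsh wool".
"marsh wool" → head "wool", modifier "marsh".
"wax chest" → head "chest", modifier "wax".
Putting it together: [[[marsh wool] [wax chest]] fisher].

[[[marsh wool] [wax chest]] fisher]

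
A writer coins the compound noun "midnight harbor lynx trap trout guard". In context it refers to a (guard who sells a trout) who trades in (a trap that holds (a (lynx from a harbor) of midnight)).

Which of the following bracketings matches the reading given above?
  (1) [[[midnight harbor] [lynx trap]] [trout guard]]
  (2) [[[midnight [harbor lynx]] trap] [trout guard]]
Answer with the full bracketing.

The paraphrase's head is the "guard" part ("trout guard"); its modifier is "midnight harbor lynx trap".
That top-level split, carried through the inner groups, gives [[[midnight [harbor lynx]] trap] [trout guard]].

[[[midnight [harbor lynx]] trap] [trout guard]]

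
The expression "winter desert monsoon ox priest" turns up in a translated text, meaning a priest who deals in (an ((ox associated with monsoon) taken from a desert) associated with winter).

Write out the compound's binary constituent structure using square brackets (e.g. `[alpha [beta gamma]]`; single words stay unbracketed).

At the top level: head "priest"; modifier "winter desert monsoon ox".
Inside "winter desert monsoon ox": head "ox" (specifically "desert monsoon ox"), modifier "winter".
Inside "desert monsoon ox": head "ox" (specifically "monsoon ox"), modifier "desert".
Inside "monsoon ox": head "ox", modifier "monsoon".
Assembled: [[winter [desert [monsoon ox]]] priest].

[[winter [desert [monsoon ox]]] priest]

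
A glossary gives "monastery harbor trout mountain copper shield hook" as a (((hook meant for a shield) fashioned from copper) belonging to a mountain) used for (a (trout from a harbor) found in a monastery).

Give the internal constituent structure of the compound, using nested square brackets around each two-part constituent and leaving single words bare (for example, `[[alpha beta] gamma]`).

Overall it is a kind of hook (specifically "mountain copper shield hook"); the modifier is "monastery harbor trout".
Inside "monastery harbor trout": head "trout" (specifically "harbor trout"), modifier "monastery".
Inside "harbor trout": head "trout", modifier "harbor".
Inside "mountain copper shield hook": head "hook" (specifically "copper shield hook"), modifier "mountain".
Inside "copper shield hook": head "hook" (specifically "shield hook"), modifier "copper".
Inside "shield hook": head "hook", modifier "shield".
So the structure is [[monastery [harbor trout]] [mountain [copper [shield hook]]]].

[[monastery [harbor trout]] [mountain [copper [shield hook]]]]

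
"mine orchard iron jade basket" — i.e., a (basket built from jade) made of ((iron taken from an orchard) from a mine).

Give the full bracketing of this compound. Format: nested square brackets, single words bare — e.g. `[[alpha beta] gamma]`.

[[mine [orchard iron]] [jade basket]]

At the top level: head "basket" (specifically "jade basket"); modifier "mine orchard iron".
"mine orchard iron" → head "iron" (specifically "orchard iron"), modifier "mine".
"orchard iron" → head "iron", modifier "orchard".
"jade basket" → head "basket", modifier "jade".
So the structure is [[mine [orchard iron]] [jade basket]].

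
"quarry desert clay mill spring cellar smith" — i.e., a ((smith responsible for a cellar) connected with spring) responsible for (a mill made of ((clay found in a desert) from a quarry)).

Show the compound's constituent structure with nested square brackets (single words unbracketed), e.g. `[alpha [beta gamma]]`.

[[[quarry [desert clay]] mill] [spring [cellar smith]]]

Overall it is a kind of smith (specifically "spring cellar smith"); the modifier is "quarry desert clay mill".
"quarry desert clay mill" → head "mill", modifier "quarry desert clay".
"quarry desert clay" → head "clay" (specifically "desert clay"), modifier "quarry".
"desert clay" → head "clay", modifier "desert".
"spring cellar smith" → head "smith" (specifically "cellar smith"), modifier "spring".
"cellar smith" → head "smith", modifier "cellar".
So the structure is [[[quarry [desert clay]] mill] [spring [cellar smith]]].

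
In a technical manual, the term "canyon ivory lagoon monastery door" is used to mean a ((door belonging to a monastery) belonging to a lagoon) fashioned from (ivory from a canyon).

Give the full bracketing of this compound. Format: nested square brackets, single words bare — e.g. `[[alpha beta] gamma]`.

[[canyon ivory] [lagoon [monastery door]]]

The outermost head in the paraphrase is "door" (specifically "lagoon monastery door"), modified by "canyon ivory".
"canyon ivory" → head "ivory", modifier "canyon".
"lagoon monastery door" → head "door" (specifically "monastery door"), modifier "lagoon".
"monastery door" → head "door", modifier "monastery".
So the structure is [[canyon ivory] [lagoon [monastery door]]].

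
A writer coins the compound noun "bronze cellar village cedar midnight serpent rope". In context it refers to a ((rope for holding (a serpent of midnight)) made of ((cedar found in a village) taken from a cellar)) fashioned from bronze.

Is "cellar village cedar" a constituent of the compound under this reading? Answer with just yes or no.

yes

The paraphrase groups the words so that "cellar village cedar" is one unit: it corresponds to a single parenthesized sub-phrase.
The full structure is [bronze [[cellar [village cedar]] [[midnight serpent] rope]]], in which [cellar village cedar] is a constituent.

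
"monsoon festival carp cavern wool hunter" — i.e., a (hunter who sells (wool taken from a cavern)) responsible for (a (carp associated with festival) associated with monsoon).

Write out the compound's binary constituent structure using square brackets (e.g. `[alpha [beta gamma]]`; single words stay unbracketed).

[[monsoon [festival carp]] [[cavern wool] hunter]]

At the top level: head "hunter" (specifically "cavern wool hunter"); modifier "monsoon festival carp".
"monsoon festival carp" → head "carp" (specifically "festival carp"), modifier "monsoon".
"festival carp" → head "carp", modifier "festival".
"cavern wool hunter" → head "hunter", modifier "cavern wool".
"cavern wool" → head "wool", modifier "cavern".
So the structure is [[monsoon [festival carp]] [[cavern wool] hunter]].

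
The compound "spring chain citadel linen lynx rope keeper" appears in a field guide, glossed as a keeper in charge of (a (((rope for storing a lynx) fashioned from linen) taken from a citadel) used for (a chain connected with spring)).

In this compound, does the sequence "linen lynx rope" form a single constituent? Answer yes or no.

yes

The paraphrase groups the words so that "linen lynx rope" is one unit: it corresponds to a single parenthesized sub-phrase.
The full structure is [[[spring chain] [citadel [linen [lynx rope]]]] keeper], in which [linen lynx rope] is a constituent.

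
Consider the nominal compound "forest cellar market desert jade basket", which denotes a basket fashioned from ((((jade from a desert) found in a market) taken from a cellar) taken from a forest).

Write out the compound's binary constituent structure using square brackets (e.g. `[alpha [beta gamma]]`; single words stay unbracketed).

[[forest [cellar [market [desert jade]]]] basket]

Overall it is a kind of basket; the modifier is "forest cellar market desert jade".
Inside "forest cellar market desert jade": head "jade" (specifically "cellar market desert jade"), modifier "forest".
Inside "cellar market desert jade": head "jade" (specifically "market desert jade"), modifier "cellar".
Inside "market desert jade": head "jade" (specifically "desert jade"), modifier "market".
Inside "desert jade": head "jade", modifier "desert".
Putting it together: [[forest [cellar [market [desert jade]]]] basket].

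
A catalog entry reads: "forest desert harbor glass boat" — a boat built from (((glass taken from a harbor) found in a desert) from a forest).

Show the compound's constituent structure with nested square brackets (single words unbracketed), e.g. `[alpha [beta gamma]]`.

Overall it is a kind of boat; the modifier is "forest desert harbor glass".
"forest desert harbor glass" → head "glass" (specifically "desert harbor glass"), modifier "forest".
"desert harbor glass" → head "glass" (specifically "harbor glass"), modifier "desert".
"harbor glass" → head "glass", modifier "harbor".
So the structure is [[forest [desert [harbor glass]]] boat].

[[forest [desert [harbor glass]]] boat]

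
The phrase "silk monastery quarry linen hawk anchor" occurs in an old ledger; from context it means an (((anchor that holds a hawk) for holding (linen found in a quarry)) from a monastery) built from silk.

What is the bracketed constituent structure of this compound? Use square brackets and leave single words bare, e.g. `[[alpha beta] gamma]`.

[silk [monastery [[quarry linen] [hawk anchor]]]]

Overall it is a kind of anchor (specifically "monastery quarry linen hawk anchor"); the modifier is "silk".
"monastery quarry linen hawk anchor" → head "anchor" (specifically "quarry linen hawk anchor"), modifier "monastery".
"quarry linen hawk anchor" → head "anchor" (specifically "hawk anchor"), modifier "quarry linen".
"quarry linen" → head "linen", modifier "quarry".
"hawk anchor" → head "anchor", modifier "hawk".
Putting it together: [silk [monastery [[quarry linen] [hawk anchor]]]].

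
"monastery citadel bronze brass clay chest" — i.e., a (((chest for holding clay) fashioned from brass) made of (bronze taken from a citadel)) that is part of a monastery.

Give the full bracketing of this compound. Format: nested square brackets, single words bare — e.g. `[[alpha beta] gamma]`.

Whole compound: head "chest" (specifically "citadel bronze brass clay chest"), modifier "monastery".
Inside "citadel bronze brass clay chest": head "chest" (specifically "brass clay chest"), modifier "citadel bronze".
Inside "citadel bronze": head "bronze", modifier "citadel".
Inside "brass clay chest": head "chest" (specifically "clay chest"), modifier "brass".
Inside "clay chest": head "chest", modifier "clay".
Putting it together: [monastery [[citadel bronze] [brass [clay chest]]]].

[monastery [[citadel bronze] [brass [clay chest]]]]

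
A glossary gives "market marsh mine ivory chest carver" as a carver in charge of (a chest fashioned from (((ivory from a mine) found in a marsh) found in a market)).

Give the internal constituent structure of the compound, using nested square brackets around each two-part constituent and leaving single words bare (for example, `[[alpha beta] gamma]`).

[[[market [marsh [mine ivory]]] chest] carver]

Whole compound: head "carver", modifier "market marsh mine ivory chest".
Within "market marsh mine ivory chest", the head is "chest" and the modifier is "market marsh mine ivory".
Within "market marsh mine ivory", the head is "ivory" (specifically "marsh mine ivory") and the modifier is "market".
Within "marsh mine ivory", the head is "ivory" (specifically "mine ivory") and the modifier is "marsh".
Within "mine ivory", the head is "ivory" and the modifier is "mine".
Putting it together: [[[market [marsh [mine ivory]]] chest] carver].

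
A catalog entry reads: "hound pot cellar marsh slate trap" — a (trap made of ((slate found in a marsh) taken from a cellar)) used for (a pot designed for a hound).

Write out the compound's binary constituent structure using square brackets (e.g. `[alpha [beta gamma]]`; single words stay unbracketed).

At the top level: head "trap" (specifically "cellar marsh slate trap"); modifier "hound pot".
"hound pot" → head "pot", modifier "hound".
"cellar marsh slate trap" → head "trap", modifier "cellar marsh slate".
"cellar marsh slate" → head "slate" (specifically "marsh slate"), modifier "cellar".
"marsh slate" → head "slate", modifier "marsh".
So the structure is [[hound pot] [[cellar [marsh slate]] trap]].

[[hound pot] [[cellar [marsh slate]] trap]]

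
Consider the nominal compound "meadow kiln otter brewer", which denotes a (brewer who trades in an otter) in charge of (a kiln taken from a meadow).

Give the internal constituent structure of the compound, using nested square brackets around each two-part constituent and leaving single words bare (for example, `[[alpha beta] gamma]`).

Overall it is a kind of brewer (specifically "otter brewer"); the modifier is "meadow kiln".
"meadow kiln" → head "kiln", modifier "meadow".
"otter brewer" → head "brewer", modifier "otter".
So the structure is [[meadow kiln] [otter brewer]].

[[meadow kiln] [otter brewer]]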